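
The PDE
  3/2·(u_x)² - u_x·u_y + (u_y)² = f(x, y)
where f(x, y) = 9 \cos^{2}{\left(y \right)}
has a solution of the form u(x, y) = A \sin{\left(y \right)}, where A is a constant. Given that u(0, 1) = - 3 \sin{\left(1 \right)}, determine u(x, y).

Substitute the ansatz u = A \sin{\left(y \right)} into the left-hand side.
Derivatives of the ansatz:
  u_x = 0
  u_y = A \cos{\left(y \right)}
Term by term:
  3/2·(u_x)² = 0
  -u_x·u_y = 0
  (u_y)² = A^{2} \cos^{2}{\left(y \right)}
So the left-hand side equals
  A^{2} \cos^{2}{\left(y \right)}
This must equal f(x, y) = 9 \cos^{2}{\left(y \right)} identically.
Matching coefficients of the independent functions:
  [\cos^{2}{\left(y \right)}]:  A^{2} = 9
These equations allow (A) = (-3) or (3).
Impose the point condition(s):
  u(0, 1) = - 3 \sin{\left(1 \right)}  ⟹  A \sin{\left(1 \right)} = - 3 \sin{\left(1 \right)}
Only A = -3 satisfies everything.
Hence u(x, y) = - 3 \sin{\left(y \right)}.

Answer: u(x, y) = - 3 \sin{\left(y \right)}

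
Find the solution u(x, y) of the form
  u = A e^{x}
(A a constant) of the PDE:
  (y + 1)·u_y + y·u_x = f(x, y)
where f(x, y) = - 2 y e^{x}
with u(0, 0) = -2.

Answer: u(x, y) = - 2 e^{x}

Derivation:
Substitute the ansatz u = A e^{x} into the left-hand side.
Derivatives of the ansatz:
  u_y = 0
  u_x = A e^{x}
Term by term:
  (y + 1)·u_y = 0
  y·u_x = A y e^{x}
So the left-hand side equals
  A y e^{x}
This must equal f(x, y) = - 2 y e^{x} identically.
Matching coefficients of the independent functions:
  [y e^{x}]:  A = -2
Solving: A = -2.
Check against the point condition:
  u(0, 0) = -2  ⟹  A = -2  ✓
Hence u(x, y) = - 2 e^{x}.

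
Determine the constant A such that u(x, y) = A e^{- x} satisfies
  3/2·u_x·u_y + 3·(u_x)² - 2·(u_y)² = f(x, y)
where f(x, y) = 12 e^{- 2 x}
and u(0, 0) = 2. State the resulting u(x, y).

Answer: u(x, y) = 2 e^{- x}

Derivation:
Substitute the ansatz u = A e^{- x} into the left-hand side.
Derivatives of the ansatz:
  u_x = - A e^{- x}
  u_y = 0
Term by term:
  3/2·u_x·u_y = 0
  3·(u_x)² = 3 A^{2} e^{- 2 x}
  -2·(u_y)² = 0
So the left-hand side equals
  3 A^{2} e^{- 2 x}
This must equal f(x, y) = 12 e^{- 2 x} identically.
Matching coefficients of the independent functions:
  [e^{- 2 x}]:  3 A^{2} = 12
These equations allow (A) = (-2) or (2).
Impose the point condition(s):
  u(0, 0) = 2  ⟹  A = 2
Only A = 2 satisfies everything.
Hence u(x, y) = 2 e^{- x}.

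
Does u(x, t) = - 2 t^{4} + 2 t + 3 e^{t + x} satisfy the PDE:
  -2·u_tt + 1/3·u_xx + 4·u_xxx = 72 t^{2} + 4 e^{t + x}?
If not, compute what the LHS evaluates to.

Evaluate each term of the left-hand side for u = - 2 t^{4} + 2 t + 3 e^{t + x}.
Derivatives:
  u_tt = - 24 t^{2} + 3 e^{t} e^{x}
  u_xx = 3 e^{t} e^{x}
  u_xxx = 3 e^{t} e^{x}
Terms:
  -2·u_tt = 48 t^{2} - 6 e^{t + x}
  1/3·u_xx = e^{t + x}
  4·u_xxx = 12 e^{t + x}
Sum: LHS = 48 t^{2} + 7 e^{t + x}
Given right-hand side: 72 t^{2} + 4 e^{t + x}. Difference LHS − RHS = - 24 t^{2} + 3 e^{t + x} ≠ 0, so u is not a solution.

Answer: No, the LHS evaluates to 48 t^{2} + 7 e^{t + x}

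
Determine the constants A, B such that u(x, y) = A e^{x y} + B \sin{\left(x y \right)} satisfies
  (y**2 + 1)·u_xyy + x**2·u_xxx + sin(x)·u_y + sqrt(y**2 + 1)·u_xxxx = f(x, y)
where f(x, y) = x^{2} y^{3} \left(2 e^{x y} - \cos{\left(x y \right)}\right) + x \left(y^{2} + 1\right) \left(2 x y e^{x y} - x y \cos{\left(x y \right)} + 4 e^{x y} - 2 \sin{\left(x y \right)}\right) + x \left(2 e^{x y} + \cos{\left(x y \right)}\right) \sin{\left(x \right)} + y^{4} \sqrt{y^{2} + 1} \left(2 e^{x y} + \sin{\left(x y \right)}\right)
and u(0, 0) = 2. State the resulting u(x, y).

Answer: u(x, y) = 2 e^{x y} + \sin{\left(x y \right)}

Derivation:
Substitute the ansatz u = A e^{x y} + B \sin{\left(x y \right)} into the left-hand side.
Derivatives of the ansatz:
  u_xyy = A x^{2} y e^{x y} + 2 A x e^{x y} - B x^{2} y \cos{\left(x y \right)} - 2 B x \sin{\left(x y \right)}
  u_xxx = A y^{3} e^{x y} - B y^{3} \cos{\left(x y \right)}
  u_y = A x e^{x y} + B x \cos{\left(x y \right)}
  u_xxxx = A y^{4} e^{x y} + B y^{4} \sin{\left(x y \right)}
Term by term:
  (y**2 + 1)·u_xyy = A x^{2} y^{3} e^{x y} + A x^{2} y e^{x y} + 2 A x y^{2} e^{x y} + 2 A x e^{x y} - B x^{2} y^{3} \cos{\left(x y \right)} - B x^{2} y \cos{\left(x y \right)} - 2 B x y^{2} \sin{\left(x y \right)} - 2 B x \sin{\left(x y \right)}
  x**2·u_xxx = A x^{2} y^{3} e^{x y} - B x^{2} y^{3} \cos{\left(x y \right)}
  sin(x)·u_y = A x e^{x y} \sin{\left(x \right)} + B x \sin{\left(x \right)} \cos{\left(x y \right)}
  sqrt(y**2 + 1)·u_xxxx = A y^{4} \sqrt{y^{2} + 1} e^{x y} + B y^{4} \sqrt{y^{2} + 1} \sin{\left(x y \right)}
So the left-hand side equals
  2 A x^{2} y^{3} e^{x y} + A x^{2} y e^{x y} + 2 A x y^{2} e^{x y} + A x e^{x y} \sin{\left(x \right)} + 2 A x e^{x y} + A y^{4} \sqrt{y^{2} + 1} e^{x y} - 2 B x^{2} y^{3} \cos{\left(x y \right)} - B x^{2} y \cos{\left(x y \right)} - 2 B x y^{2} \sin{\left(x y \right)} + B x \sin{\left(x \right)} \cos{\left(x y \right)} - 2 B x \sin{\left(x y \right)} + B y^{4} \sqrt{y^{2} + 1} \sin{\left(x y \right)}
This must equal f(x, y) identically; expanded, f = 4 x^{2} y^{3} e^{x y} - 2 x^{2} y^{3} \cos{\left(x y \right)} + 2 x^{2} y e^{x y} - x^{2} y \cos{\left(x y \right)} + 4 x y^{2} e^{x y} - 2 x y^{2} \sin{\left(x y \right)} + 2 x e^{x y} \sin{\left(x \right)} + 4 x e^{x y} + x \sin{\left(x \right)} \cos{\left(x y \right)} - 2 x \sin{\left(x y \right)} + 2 y^{4} \sqrt{y^{2} + 1} e^{x y} + y^{4} \sqrt{y^{2} + 1} \sin{\left(x y \right)}.
Matching coefficients of the independent functions:
  [x e^{x y}, x y^{2} e^{x y}, x^{2} y^{3} e^{x y}]:  2 A = 4
  [x \sin{\left(x y \right)}, x y^{2} \sin{\left(x y \right)}, x^{2} y^{3} \cos{\left(x y \right)}]:  - 2 B = -2
  [x e^{x y} \sin{\left(x \right)}, x^{2} y e^{x y}, y^{4} \sqrt{y^{2} + 1} e^{x y}]:  A = 2
  [x \sin{\left(x \right)} \cos{\left(x y \right)}, y^{4} \sqrt{y^{2} + 1} \sin{\left(x y \right)}]:  B = 1
  [x^{2} y \cos{\left(x y \right)}]:  - B = -1
Solving: A = 2, B = 1.
Check against the point condition:
  u(0, 0) = 2  ⟹  A = 2  ✓
Hence u(x, y) = 2 e^{x y} + \sin{\left(x y \right)}.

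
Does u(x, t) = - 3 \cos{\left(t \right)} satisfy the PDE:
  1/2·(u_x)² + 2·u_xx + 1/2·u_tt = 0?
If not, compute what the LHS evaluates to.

Evaluate each term of the left-hand side for u = - 3 \cos{\left(t \right)}.
Derivatives:
  u_x = 0
  u_xx = 0
  u_tt = 3 \cos{\left(t \right)}
Terms:
  1/2·(u_x)² = 0
  2·u_xx = 0
  1/2·u_tt = \frac{3 \cos{\left(t \right)}}{2}
Sum: LHS = \frac{3 \cos{\left(t \right)}}{2}
Given right-hand side: 0. Difference LHS − RHS = \frac{3 \cos{\left(t \right)}}{2} ≠ 0, so u is not a solution.

Answer: No, the LHS evaluates to \frac{3 \cos{\left(t \right)}}{2}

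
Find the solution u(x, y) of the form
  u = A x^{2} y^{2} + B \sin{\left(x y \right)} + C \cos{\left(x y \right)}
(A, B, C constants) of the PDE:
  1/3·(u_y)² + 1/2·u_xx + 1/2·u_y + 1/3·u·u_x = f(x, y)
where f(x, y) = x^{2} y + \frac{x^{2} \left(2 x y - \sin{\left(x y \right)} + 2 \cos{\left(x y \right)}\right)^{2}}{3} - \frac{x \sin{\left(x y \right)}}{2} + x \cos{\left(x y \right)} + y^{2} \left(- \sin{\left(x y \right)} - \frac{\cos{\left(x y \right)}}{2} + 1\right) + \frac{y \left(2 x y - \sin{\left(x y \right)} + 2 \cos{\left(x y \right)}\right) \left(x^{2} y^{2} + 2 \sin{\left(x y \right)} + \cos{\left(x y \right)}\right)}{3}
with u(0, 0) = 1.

Answer: u(x, y) = x^{2} y^{2} + 2 \sin{\left(x y \right)} + \cos{\left(x y \right)}

Derivation:
Substitute the ansatz u = A x^{2} y^{2} + B \sin{\left(x y \right)} + C \cos{\left(x y \right)} into the left-hand side.
Derivatives of the ansatz:
  u_y = 2 A x^{2} y + B x \cos{\left(x y \right)} - C x \sin{\left(x y \right)}
  u_xx = 2 A y^{2} - B y^{2} \sin{\left(x y \right)} - C y^{2} \cos{\left(x y \right)}
  u_x = 2 A x y^{2} + B y \cos{\left(x y \right)} - C y \sin{\left(x y \right)}
Term by term:
  1/3·(u_y)² = \frac{4 A^{2} x^{4} y^{2}}{3} + \frac{4 A B x^{3} y \cos{\left(x y \right)}}{3} - \frac{4 A C x^{3} y \sin{\left(x y \right)}}{3} + \frac{B^{2} x^{2} \cos^{2}{\left(x y \right)}}{3} - \frac{2 B C x^{2} \sin{\left(x y \right)} \cos{\left(x y \right)}}{3} + \frac{C^{2} x^{2} \sin^{2}{\left(x y \right)}}{3}
  1/2·u_xx = A y^{2} - \frac{B y^{2} \sin{\left(x y \right)}}{2} - \frac{C y^{2} \cos{\left(x y \right)}}{2}
  1/2·u_y = A x^{2} y + \frac{B x \cos{\left(x y \right)}}{2} - \frac{C x \sin{\left(x y \right)}}{2}
  1/3·u·u_x = \frac{2 A^{2} x^{3} y^{4}}{3} + \frac{A B x^{2} y^{3} \cos{\left(x y \right)}}{3} + \frac{2 A B x y^{2} \sin{\left(x y \right)}}{3} - \frac{A C x^{2} y^{3} \sin{\left(x y \right)}}{3} + \frac{2 A C x y^{2} \cos{\left(x y \right)}}{3} + \frac{B^{2} y \sin{\left(x y \right)} \cos{\left(x y \right)}}{3} - \frac{B C y \sin^{2}{\left(x y \right)}}{3} + \frac{B C y \cos^{2}{\left(x y \right)}}{3} - \frac{C^{2} y \sin{\left(x y \right)} \cos{\left(x y \right)}}{3}
So the left-hand side equals
  \frac{4 A^{2} x^{4} y^{2}}{3} + \frac{2 A^{2} x^{3} y^{4}}{3} + \frac{4 A B x^{3} y \cos{\left(x y \right)}}{3} + \frac{A B x^{2} y^{3} \cos{\left(x y \right)}}{3} + \frac{2 A B x y^{2} \sin{\left(x y \right)}}{3} - \frac{4 A C x^{3} y \sin{\left(x y \right)}}{3} - \frac{A C x^{2} y^{3} \sin{\left(x y \right)}}{3} + \frac{2 A C x y^{2} \cos{\left(x y \right)}}{3} + A x^{2} y + A y^{2} + \frac{B^{2} x^{2} \cos^{2}{\left(x y \right)}}{3} + \frac{B^{2} y \sin{\left(x y \right)} \cos{\left(x y \right)}}{3} - \frac{2 B C x^{2} \sin{\left(x y \right)} \cos{\left(x y \right)}}{3} - \frac{B C y \sin^{2}{\left(x y \right)}}{3} + \frac{B C y \cos^{2}{\left(x y \right)}}{3} + \frac{B x \cos{\left(x y \right)}}{2} - \frac{B y^{2} \sin{\left(x y \right)}}{2} + \frac{C^{2} x^{2} \sin^{2}{\left(x y \right)}}{3} - \frac{C^{2} y \sin{\left(x y \right)} \cos{\left(x y \right)}}{3} - \frac{C x \sin{\left(x y \right)}}{2} - \frac{C y^{2} \cos{\left(x y \right)}}{2}
This must equal f(x, y) identically; expanded, f = \frac{4 x^{4} y^{2}}{3} + \frac{2 x^{3} y^{4}}{3} - \frac{4 x^{3} y \sin{\left(x y \right)}}{3} + \frac{8 x^{3} y \cos{\left(x y \right)}}{3} - \frac{x^{2} y^{3} \sin{\left(x y \right)}}{3} + \frac{2 x^{2} y^{3} \cos{\left(x y \right)}}{3} + x^{2} y + \frac{x^{2} \sin^{2}{\left(x y \right)}}{3} - \frac{4 x^{2} \sin{\left(x y \right)} \cos{\left(x y \right)}}{3} + \frac{4 x^{2} \cos^{2}{\left(x y \right)}}{3} + \frac{4 x y^{2} \sin{\left(x y \right)}}{3} + \frac{2 x y^{2} \cos{\left(x y \right)}}{3} - \frac{x \sin{\left(x y \right)}}{2} + x \cos{\left(x y \right)} - y^{2} \sin{\left(x y \right)} - \frac{y^{2} \cos{\left(x y \right)}}{2} + y^{2} - \frac{2 y \sin^{2}{\left(x y \right)}}{3} + y \sin{\left(x y \right)} \cos{\left(x y \right)} + \frac{2 y \cos^{2}{\left(x y \right)}}{3}.
Matching coefficients of the independent functions:
(each divided by its leading coefficient; functions giving the same equation are listed together)
  [y^{2}, x^{2} y]:  A - 1 = 0
  [x \sin{\left(x y \right)}, y^{2} \cos{\left(x y \right)}]:  C - 1 = 0
  [x \cos{\left(x y \right)}, y^{2} \sin{\left(x y \right)}]:  B - 2 = 0
  [x^{2} \sin^{2}{\left(x y \right)}]:  C^{2} - 1 = 0
  [x^{2} \cos^{2}{\left(x y \right)}]:  B^{2} - 4 = 0
  [x^{3} y^{4}, x^{4} y^{2}]:  A^{2} - 1 = 0
  [y \sin^{2}{\left(x y \right)}, y \cos^{2}{\left(x y \right)}, x^{2} \sin{\left(x y \right)} \cos{\left(x y \right)}]:  B C - 2 = 0
  [x y^{2} \sin{\left(x y \right)}, x^{2} y^{3} \cos{\left(x y \right)}, x^{3} y \cos{\left(x y \right)}]:  A B - 2 = 0
  [x y^{2} \cos{\left(x y \right)}, x^{2} y^{3} \sin{\left(x y \right)}, x^{3} y \sin{\left(x y \right)}]:  A C - 1 = 0
  [y \sin{\left(x y \right)} \cos{\left(x y \right)}]:  B^{2} - C^{2} - 3 = 0
Solving: A = 1, B = 2, C = 1.
Check against the point condition:
  u(0, 0) = 1  ⟹  C = 1  ✓
Hence u(x, y) = x^{2} y^{2} + 2 \sin{\left(x y \right)} + \cos{\left(x y \right)}.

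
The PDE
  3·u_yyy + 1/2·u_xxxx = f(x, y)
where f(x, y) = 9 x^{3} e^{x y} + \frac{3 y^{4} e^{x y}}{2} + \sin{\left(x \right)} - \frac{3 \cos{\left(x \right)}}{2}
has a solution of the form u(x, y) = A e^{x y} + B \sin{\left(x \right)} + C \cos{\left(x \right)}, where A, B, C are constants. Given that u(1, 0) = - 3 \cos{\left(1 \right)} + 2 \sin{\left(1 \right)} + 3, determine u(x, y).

Substitute the ansatz u = A e^{x y} + B \sin{\left(x \right)} + C \cos{\left(x \right)} into the left-hand side.
Derivatives of the ansatz:
  u_yyy = A x^{3} e^{x y}
  u_xxxx = A y^{4} e^{x y} + B \sin{\left(x \right)} + C \cos{\left(x \right)}
Term by term:
  3·u_yyy = 3 A x^{3} e^{x y}
  1/2·u_xxxx = \frac{A y^{4} e^{x y}}{2} + \frac{B \sin{\left(x \right)}}{2} + \frac{C \cos{\left(x \right)}}{2}
So the left-hand side equals
  3 A x^{3} e^{x y} + \frac{A y^{4} e^{x y}}{2} + \frac{B \sin{\left(x \right)}}{2} + \frac{C \cos{\left(x \right)}}{2}
This must equal f(x, y) = 9 x^{3} e^{x y} + \frac{3 y^{4} e^{x y}}{2} + \sin{\left(x \right)} - \frac{3 \cos{\left(x \right)}}{2} identically.
Matching coefficients of the independent functions:
  [x^{3} e^{x y}]:  3 A = 9
  [y^{4} e^{x y}]:  \frac{A}{2} = \frac{3}{2}
  [\sin{\left(x \right)}]:  \frac{B}{2} = 1
  [\cos{\left(x \right)}]:  \frac{C}{2} = - \frac{3}{2}
Solving: A = 3, B = 2, C = -3.
Check against the point condition:
  u(1, 0) = - 3 \cos{\left(1 \right)} + 2 \sin{\left(1 \right)} + 3  ⟹  A + B \sin{\left(1 \right)} + C \cos{\left(1 \right)} = - 3 \cos{\left(1 \right)} + 2 \sin{\left(1 \right)} + 3  ✓
Hence u(x, y) = 3 e^{x y} + 2 \sin{\left(x \right)} - 3 \cos{\left(x \right)}.

Answer: u(x, y) = 3 e^{x y} + 2 \sin{\left(x \right)} - 3 \cos{\left(x \right)}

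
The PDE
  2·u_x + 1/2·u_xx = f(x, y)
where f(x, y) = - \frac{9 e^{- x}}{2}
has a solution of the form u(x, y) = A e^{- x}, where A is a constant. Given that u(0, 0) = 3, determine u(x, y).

Answer: u(x, y) = 3 e^{- x}

Derivation:
Substitute the ansatz u = A e^{- x} into the left-hand side.
Derivatives of the ansatz:
  u_x = - A e^{- x}
  u_xx = A e^{- x}
Term by term:
  2·u_x = - 2 A e^{- x}
  1/2·u_xx = \frac{A e^{- x}}{2}
So the left-hand side equals
  - \frac{3 A e^{- x}}{2}
This must equal f(x, y) = - \frac{9 e^{- x}}{2} identically.
Matching coefficients of the independent functions:
  [e^{- x}]:  - \frac{3 A}{2} = - \frac{9}{2}
Solving: A = 3.
Check against the point condition:
  u(0, 0) = 3  ⟹  A = 3  ✓
Hence u(x, y) = 3 e^{- x}.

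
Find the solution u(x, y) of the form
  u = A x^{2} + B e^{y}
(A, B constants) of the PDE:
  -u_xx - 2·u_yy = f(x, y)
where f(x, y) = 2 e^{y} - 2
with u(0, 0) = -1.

Substitute the ansatz u = A x^{2} + B e^{y} into the left-hand side.
Derivatives of the ansatz:
  u_xx = 2 A
  u_yy = B e^{y}
Term by term:
  -u_xx = - 2 A
  -2·u_yy = - 2 B e^{y}
So the left-hand side equals
  - 2 A - 2 B e^{y}
This must equal f(x, y) = 2 e^{y} - 2 identically.
Matching coefficients of the independent functions:
  [constant term]:  - 2 A = -2
  [e^{y}]:  - 2 B = 2
Solving: A = 1, B = -1.
Check against the point condition:
  u(0, 0) = -1  ⟹  B = -1  ✓
Hence u(x, y) = x^{2} - e^{y}.

Answer: u(x, y) = x^{2} - e^{y}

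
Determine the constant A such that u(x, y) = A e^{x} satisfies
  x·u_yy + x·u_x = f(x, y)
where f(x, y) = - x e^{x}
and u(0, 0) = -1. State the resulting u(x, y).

Substitute the ansatz u = A e^{x} into the left-hand side.
Derivatives of the ansatz:
  u_yy = 0
  u_x = A e^{x}
Term by term:
  x·u_yy = 0
  x·u_x = A x e^{x}
So the left-hand side equals
  A x e^{x}
This must equal f(x, y) = - x e^{x} identically.
Matching coefficients of the independent functions:
  [x e^{x}]:  A = -1
Solving: A = -1.
Check against the point condition:
  u(0, 0) = -1  ⟹  A = -1  ✓
Hence u(x, y) = - e^{x}.

Answer: u(x, y) = - e^{x}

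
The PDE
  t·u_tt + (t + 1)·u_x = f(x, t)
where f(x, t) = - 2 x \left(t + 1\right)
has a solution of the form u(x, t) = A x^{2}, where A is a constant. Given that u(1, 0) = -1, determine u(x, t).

Substitute the ansatz u = A x^{2} into the left-hand side.
Derivatives of the ansatz:
  u_tt = 0
  u_x = 2 A x
Term by term:
  t·u_tt = 0
  (t + 1)·u_x = 2 A t x + 2 A x
So the left-hand side equals
  2 A t x + 2 A x
This must equal f(x, t) = - 2 x \left(t + 1\right) identically.
Matching coefficients of the independent functions:
  [x, t x]:  2 A = -2
Solving: A = -1.
Check against the point condition:
  u(1, 0) = -1  ⟹  A = -1  ✓
Hence u(x, t) = - x^{2}.

Answer: u(x, t) = - x^{2}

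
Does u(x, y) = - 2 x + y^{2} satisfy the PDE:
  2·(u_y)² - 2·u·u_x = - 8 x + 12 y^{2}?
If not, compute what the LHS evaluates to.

Evaluate each term of the left-hand side for u = - 2 x + y^{2}.
Derivatives:
  u_y = 2 y
  u_x = -2
Terms:
  2·(u_y)² = 8 y^{2}
  -2·u·u_x = - 8 x + 4 y^{2}
Sum: LHS = - 8 x + 12 y^{2}
This is exactly the given right-hand side, so u is a solution.

Answer: Yes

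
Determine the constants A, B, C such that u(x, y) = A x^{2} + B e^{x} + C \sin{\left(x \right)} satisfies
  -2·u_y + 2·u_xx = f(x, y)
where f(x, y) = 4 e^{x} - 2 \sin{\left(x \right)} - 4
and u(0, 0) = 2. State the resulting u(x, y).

Substitute the ansatz u = A x^{2} + B e^{x} + C \sin{\left(x \right)} into the left-hand side.
Derivatives of the ansatz:
  u_y = 0
  u_xx = 2 A + B e^{x} - C \sin{\left(x \right)}
Term by term:
  -2·u_y = 0
  2·u_xx = 4 A + 2 B e^{x} - 2 C \sin{\left(x \right)}
So the left-hand side equals
  4 A + 2 B e^{x} - 2 C \sin{\left(x \right)}
This must equal f(x, y) = 4 e^{x} - 2 \sin{\left(x \right)} - 4 identically.
Matching coefficients of the independent functions:
  [constant term]:  4 A = -4
  [e^{x}]:  2 B = 4
  [\sin{\left(x \right)}]:  - 2 C = -2
Solving: A = -1, B = 2, C = 1.
Check against the point condition:
  u(0, 0) = 2  ⟹  B = 2  ✓
Hence u(x, y) = - x^{2} + 2 e^{x} + \sin{\left(x \right)}.

Answer: u(x, y) = - x^{2} + 2 e^{x} + \sin{\left(x \right)}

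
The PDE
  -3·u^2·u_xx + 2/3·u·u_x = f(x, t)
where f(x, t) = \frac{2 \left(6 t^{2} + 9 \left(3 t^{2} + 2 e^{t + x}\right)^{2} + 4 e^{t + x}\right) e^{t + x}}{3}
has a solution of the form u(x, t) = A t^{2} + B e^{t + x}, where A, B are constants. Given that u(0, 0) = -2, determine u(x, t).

Answer: u(x, t) = - 3 t^{2} - 2 e^{t + x}

Derivation:
Substitute the ansatz u = A t^{2} + B e^{t + x} into the left-hand side.
Derivatives of the ansatz:
  u_xx = B e^{t} e^{x}
  u_x = B e^{t} e^{x}
Term by term:
  -3·u^2·u_xx = - 3 A^{2} B t^{4} e^{t} e^{x} - 6 A B^{2} t^{2} e^{2 t} e^{2 x} - 3 B^{3} e^{3 t} e^{3 x}
  2/3·u·u_x = \frac{2 A B t^{2} e^{t} e^{x}}{3} + \frac{2 B^{2} e^{2 t} e^{2 x}}{3}
So the left-hand side equals
  - 3 A^{2} B t^{4} e^{t} e^{x} - 6 A B^{2} t^{2} e^{2 t} e^{2 x} + \frac{2 A B t^{2} e^{t} e^{x}}{3} - 3 B^{3} e^{3 t} e^{3 x} + \frac{2 B^{2} e^{2 t} e^{2 x}}{3}
This must equal f(x, t) identically; expanded, f = 54 t^{4} e^{t} e^{x} + 72 t^{2} e^{2 t} e^{2 x} + 4 t^{2} e^{t} e^{x} + 24 e^{3 t} e^{3 x} + \frac{8 e^{2 t} e^{2 x}}{3}.
Matching coefficients of the independent functions:
  [e^{2 t} e^{2 x}]:  \frac{2 B^{2}}{3} = \frac{8}{3}
  [e^{3 t} e^{3 x}]:  - 3 B^{3} = 24
  [t^{2} e^{t} e^{x}]:  \frac{2 A B}{3} = 4
  [t^{2} e^{2 t} e^{2 x}]:  - 6 A B^{2} = 72
  [t^{4} e^{t} e^{x}]:  - 3 A^{2} B = 54
Solving: A = -3, B = -2.
Check against the point condition:
  u(0, 0) = -2  ⟹  B = -2  ✓
Hence u(x, t) = - 3 t^{2} - 2 e^{t + x}.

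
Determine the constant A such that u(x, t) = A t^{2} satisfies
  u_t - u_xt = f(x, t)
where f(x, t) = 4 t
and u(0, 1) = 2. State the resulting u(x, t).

Substitute the ansatz u = A t^{2} into the left-hand side.
Derivatives of the ansatz:
  u_t = 2 A t
  u_xt = 0
Term by term:
  u_t = 2 A t
  -u_xt = 0
So the left-hand side equals
  2 A t
This must equal f(x, t) = 4 t identically.
Matching coefficients of the independent functions:
  [t]:  2 A = 4
Solving: A = 2.
Check against the point condition:
  u(0, 1) = 2  ⟹  A = 2  ✓
Hence u(x, t) = 2 t^{2}.

Answer: u(x, t) = 2 t^{2}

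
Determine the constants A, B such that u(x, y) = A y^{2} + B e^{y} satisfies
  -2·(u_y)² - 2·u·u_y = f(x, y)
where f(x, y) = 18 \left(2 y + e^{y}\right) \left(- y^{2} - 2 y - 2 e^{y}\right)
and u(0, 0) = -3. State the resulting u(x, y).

Substitute the ansatz u = A y^{2} + B e^{y} into the left-hand side.
Derivatives of the ansatz:
  u_y = 2 A y + B e^{y}
Term by term:
  -2·(u_y)² = - 8 A^{2} y^{2} - 8 A B y e^{y} - 2 B^{2} e^{2 y}
  -2·u·u_y = - 4 A^{2} y^{3} - 2 A B y^{2} e^{y} - 4 A B y e^{y} - 2 B^{2} e^{2 y}
So the left-hand side equals
  - 4 A^{2} y^{3} - 8 A^{2} y^{2} - 2 A B y^{2} e^{y} - 12 A B y e^{y} - 4 B^{2} e^{2 y}
This must equal f(x, y) identically; expanded, f = - 36 y^{3} - 18 y^{2} e^{y} - 72 y^{2} - 108 y e^{y} - 36 e^{2 y}.
Matching coefficients of the independent functions:
  [y^{2}]:  - 8 A^{2} = -72
  [y^{3}]:  - 4 A^{2} = -36
  [y e^{y}]:  - 12 A B = -108
  [y^{2} e^{y}]:  - 2 A B = -18
  [e^{2 y}]:  - 4 B^{2} = -36
These equations allow (A, B) = (-3, -3) or (3, 3).
Impose the point condition(s):
  u(0, 0) = -3  ⟹  B = -3
Only A = -3, B = -3 satisfies everything.
Hence u(x, y) = - 3 y^{2} - 3 e^{y}.

Answer: u(x, y) = - 3 y^{2} - 3 e^{y}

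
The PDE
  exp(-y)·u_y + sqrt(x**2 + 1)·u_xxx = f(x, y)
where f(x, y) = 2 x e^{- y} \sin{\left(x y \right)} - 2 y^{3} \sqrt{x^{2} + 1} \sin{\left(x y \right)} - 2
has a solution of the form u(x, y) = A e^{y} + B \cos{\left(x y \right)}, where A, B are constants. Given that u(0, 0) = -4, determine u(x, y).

Answer: u(x, y) = - 2 e^{y} - 2 \cos{\left(x y \right)}

Derivation:
Substitute the ansatz u = A e^{y} + B \cos{\left(x y \right)} into the left-hand side.
Derivatives of the ansatz:
  u_y = A e^{y} - B x \sin{\left(x y \right)}
  u_xxx = B y^{3} \sin{\left(x y \right)}
Term by term:
  exp(-y)·u_y = A - B x e^{- y} \sin{\left(x y \right)}
  sqrt(x**2 + 1)·u_xxx = B y^{3} \sqrt{x^{2} + 1} \sin{\left(x y \right)}
So the left-hand side equals
  A - B x e^{- y} \sin{\left(x y \right)} + B y^{3} \sqrt{x^{2} + 1} \sin{\left(x y \right)}
This must equal f(x, y) = 2 x e^{- y} \sin{\left(x y \right)} - 2 y^{3} \sqrt{x^{2} + 1} \sin{\left(x y \right)} - 2 identically.
Matching coefficients of the independent functions:
  [constant term]:  A = -2
  [x e^{- y} \sin{\left(x y \right)}]:  - B = 2
  [y^{3} \sqrt{x^{2} + 1} \sin{\left(x y \right)}]:  B = -2
Solving: A = -2, B = -2.
Check against the point condition:
  u(0, 0) = -4  ⟹  A + B = -4  ✓
Hence u(x, y) = - 2 e^{y} - 2 \cos{\left(x y \right)}.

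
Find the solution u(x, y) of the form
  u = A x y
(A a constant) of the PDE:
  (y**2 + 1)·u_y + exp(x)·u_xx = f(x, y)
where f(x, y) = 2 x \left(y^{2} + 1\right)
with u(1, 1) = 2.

Answer: u(x, y) = 2 x y

Derivation:
Substitute the ansatz u = A x y into the left-hand side.
Derivatives of the ansatz:
  u_y = A x
  u_xx = 0
Term by term:
  (y**2 + 1)·u_y = A x y^{2} + A x
  exp(x)·u_xx = 0
So the left-hand side equals
  A x y^{2} + A x
This must equal f(x, y) = 2 x \left(y^{2} + 1\right) identically.
Matching coefficients of the independent functions:
  [x, x y^{2}]:  A = 2
Solving: A = 2.
Check against the point condition:
  u(1, 1) = 2  ⟹  A = 2  ✓
Hence u(x, y) = 2 x y.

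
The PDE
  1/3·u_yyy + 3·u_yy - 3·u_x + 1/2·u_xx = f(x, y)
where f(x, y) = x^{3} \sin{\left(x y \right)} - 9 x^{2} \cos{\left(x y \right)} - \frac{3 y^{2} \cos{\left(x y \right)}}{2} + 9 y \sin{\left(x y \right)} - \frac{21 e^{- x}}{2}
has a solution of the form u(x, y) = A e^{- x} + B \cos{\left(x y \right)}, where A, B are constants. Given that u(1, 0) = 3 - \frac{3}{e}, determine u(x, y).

Answer: u(x, y) = 3 \cos{\left(x y \right)} - 3 e^{- x}

Derivation:
Substitute the ansatz u = A e^{- x} + B \cos{\left(x y \right)} into the left-hand side.
Derivatives of the ansatz:
  u_yyy = B x^{3} \sin{\left(x y \right)}
  u_yy = - B x^{2} \cos{\left(x y \right)}
  u_x = - A e^{- x} - B y \sin{\left(x y \right)}
  u_xx = A e^{- x} - B y^{2} \cos{\left(x y \right)}
Term by term:
  1/3·u_yyy = \frac{B x^{3} \sin{\left(x y \right)}}{3}
  3·u_yy = - 3 B x^{2} \cos{\left(x y \right)}
  -3·u_x = 3 A e^{- x} + 3 B y \sin{\left(x y \right)}
  1/2·u_xx = \frac{A e^{- x}}{2} - \frac{B y^{2} \cos{\left(x y \right)}}{2}
So the left-hand side equals
  \frac{7 A e^{- x}}{2} + \frac{B x^{3} \sin{\left(x y \right)}}{3} - 3 B x^{2} \cos{\left(x y \right)} - \frac{B y^{2} \cos{\left(x y \right)}}{2} + 3 B y \sin{\left(x y \right)}
This must equal f(x, y) = x^{3} \sin{\left(x y \right)} - 9 x^{2} \cos{\left(x y \right)} - \frac{3 y^{2} \cos{\left(x y \right)}}{2} + 9 y \sin{\left(x y \right)} - \frac{21 e^{- x}}{2} identically.
Matching coefficients of the independent functions:
  [x^{2} \cos{\left(x y \right)}]:  - 3 B = -9
  [x^{3} \sin{\left(x y \right)}]:  \frac{B}{3} = 1
  [y \sin{\left(x y \right)}]:  3 B = 9
  [y^{2} \cos{\left(x y \right)}]:  - \frac{B}{2} = - \frac{3}{2}
  [e^{- x}]:  \frac{7 A}{2} = - \frac{21}{2}
Solving: A = -3, B = 3.
Check against the point condition:
  u(1, 0) = 3 - \frac{3}{e}  ⟹  \frac{A}{e} + B = 3 - \frac{3}{e}  ✓
Hence u(x, y) = 3 \cos{\left(x y \right)} - 3 e^{- x}.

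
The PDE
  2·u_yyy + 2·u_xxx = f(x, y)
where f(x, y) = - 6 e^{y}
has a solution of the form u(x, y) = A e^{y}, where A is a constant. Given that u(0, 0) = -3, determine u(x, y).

Substitute the ansatz u = A e^{y} into the left-hand side.
Derivatives of the ansatz:
  u_yyy = A e^{y}
  u_xxx = 0
Term by term:
  2·u_yyy = 2 A e^{y}
  2·u_xxx = 0
So the left-hand side equals
  2 A e^{y}
This must equal f(x, y) = - 6 e^{y} identically.
Matching coefficients of the independent functions:
  [e^{y}]:  2 A = -6
Solving: A = -3.
Check against the point condition:
  u(0, 0) = -3  ⟹  A = -3  ✓
Hence u(x, y) = - 3 e^{y}.

Answer: u(x, y) = - 3 e^{y}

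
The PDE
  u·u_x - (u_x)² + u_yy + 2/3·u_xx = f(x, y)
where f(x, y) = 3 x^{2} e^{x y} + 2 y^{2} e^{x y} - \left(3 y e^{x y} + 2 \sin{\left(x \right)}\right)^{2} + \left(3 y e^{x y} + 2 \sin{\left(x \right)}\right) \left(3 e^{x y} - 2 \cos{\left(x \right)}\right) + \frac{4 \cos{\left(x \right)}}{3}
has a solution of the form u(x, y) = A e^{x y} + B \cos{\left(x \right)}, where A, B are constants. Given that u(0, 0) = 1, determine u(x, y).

Substitute the ansatz u = A e^{x y} + B \cos{\left(x \right)} into the left-hand side.
Derivatives of the ansatz:
  u_x = A y e^{x y} - B \sin{\left(x \right)}
  u_yy = A x^{2} e^{x y}
  u_xx = A y^{2} e^{x y} - B \cos{\left(x \right)}
Term by term:
  u·u_x = A^{2} y e^{2 x y} + A B y e^{x y} \cos{\left(x \right)} - A B e^{x y} \sin{\left(x \right)} - B^{2} \sin{\left(x \right)} \cos{\left(x \right)}
  -(u_x)² = - A^{2} y^{2} e^{2 x y} + 2 A B y e^{x y} \sin{\left(x \right)} - B^{2} \sin^{2}{\left(x \right)}
  u_yy = A x^{2} e^{x y}
  2/3·u_xx = \frac{2 A y^{2} e^{x y}}{3} - \frac{2 B \cos{\left(x \right)}}{3}
So the left-hand side equals
  - A^{2} y^{2} e^{2 x y} + A^{2} y e^{2 x y} + 2 A B y e^{x y} \sin{\left(x \right)} + A B y e^{x y} \cos{\left(x \right)} - A B e^{x y} \sin{\left(x \right)} + A x^{2} e^{x y} + \frac{2 A y^{2} e^{x y}}{3} - B^{2} \sin^{2}{\left(x \right)} - B^{2} \sin{\left(x \right)} \cos{\left(x \right)} - \frac{2 B \cos{\left(x \right)}}{3}
This must equal f(x, y) identically; expanded, f = 3 x^{2} e^{x y} - 9 y^{2} e^{2 x y} + 2 y^{2} e^{x y} + 9 y e^{2 x y} - 12 y e^{x y} \sin{\left(x \right)} - 6 y e^{x y} \cos{\left(x \right)} + 6 e^{x y} \sin{\left(x \right)} - 4 \sin^{2}{\left(x \right)} - 4 \sin{\left(x \right)} \cos{\left(x \right)} + \frac{4 \cos{\left(x \right)}}{3}.
Matching coefficients of the independent functions:
  [x^{2} e^{x y}]:  A = 3
  [y e^{2 x y}]:  A^{2} = 9
  [y^{2} e^{x y}]:  \frac{2 A}{3} = 2
  [y^{2} e^{2 x y}]:  - A^{2} = -9
  [e^{x y} \sin{\left(x \right)}]:  - A B = 6
  [\sin{\left(x \right)} \cos{\left(x \right)}, \sin^{2}{\left(x \right)}]:  - B^{2} = -4
  [y e^{x y} \sin{\left(x \right)}]:  2 A B = -12
  [y e^{x y} \cos{\left(x \right)}]:  A B = -6
  [\cos{\left(x \right)}]:  - \frac{2 B}{3} = \frac{4}{3}
Solving: A = 3, B = -2.
Check against the point condition:
  u(0, 0) = 1  ⟹  A + B = 1  ✓
Hence u(x, y) = 3 e^{x y} - 2 \cos{\left(x \right)}.

Answer: u(x, y) = 3 e^{x y} - 2 \cos{\left(x \right)}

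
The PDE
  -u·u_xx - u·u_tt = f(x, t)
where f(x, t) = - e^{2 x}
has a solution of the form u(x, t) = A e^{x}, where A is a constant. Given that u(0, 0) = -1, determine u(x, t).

Substitute the ansatz u = A e^{x} into the left-hand side.
Derivatives of the ansatz:
  u_xx = A e^{x}
  u_tt = 0
Term by term:
  -u·u_xx = - A^{2} e^{2 x}
  -u·u_tt = 0
So the left-hand side equals
  - A^{2} e^{2 x}
This must equal f(x, t) = - e^{2 x} identically.
Matching coefficients of the independent functions:
  [e^{2 x}]:  - A^{2} = -1
These equations allow (A) = (-1) or (1).
Impose the point condition(s):
  u(0, 0) = -1  ⟹  A = -1
Only A = -1 satisfies everything.
Hence u(x, t) = - e^{x}.

Answer: u(x, t) = - e^{x}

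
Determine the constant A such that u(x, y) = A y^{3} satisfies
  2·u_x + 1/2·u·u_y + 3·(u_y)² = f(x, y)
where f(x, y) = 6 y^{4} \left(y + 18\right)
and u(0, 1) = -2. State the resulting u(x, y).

Substitute the ansatz u = A y^{3} into the left-hand side.
Derivatives of the ansatz:
  u_x = 0
  u_y = 3 A y^{2}
Term by term:
  2·u_x = 0
  1/2·u·u_y = \frac{3 A^{2} y^{5}}{2}
  3·(u_y)² = 27 A^{2} y^{4}
So the left-hand side equals
  \frac{3 A^{2} y^{5}}{2} + 27 A^{2} y^{4}
This must equal f(x, y) identically; expanded, f = 6 y^{5} + 108 y^{4}.
Matching coefficients of the independent functions:
  [y^{4}]:  27 A^{2} = 108
  [y^{5}]:  \frac{3 A^{2}}{2} = 6
These equations allow (A) = (-2) or (2).
Impose the point condition(s):
  u(0, 1) = -2  ⟹  A = -2
Only A = -2 satisfies everything.
Hence u(x, y) = - 2 y^{3}.

Answer: u(x, y) = - 2 y^{3}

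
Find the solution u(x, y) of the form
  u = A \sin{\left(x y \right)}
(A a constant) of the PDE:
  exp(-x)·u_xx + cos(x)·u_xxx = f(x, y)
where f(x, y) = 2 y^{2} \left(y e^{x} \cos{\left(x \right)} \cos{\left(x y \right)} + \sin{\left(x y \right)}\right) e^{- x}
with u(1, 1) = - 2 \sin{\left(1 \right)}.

Substitute the ansatz u = A \sin{\left(x y \right)} into the left-hand side.
Derivatives of the ansatz:
  u_xx = - A y^{2} \sin{\left(x y \right)}
  u_xxx = - A y^{3} \cos{\left(x y \right)}
Term by term:
  exp(-x)·u_xx = - A y^{2} e^{- x} \sin{\left(x y \right)}
  cos(x)·u_xxx = - A y^{3} \cos{\left(x \right)} \cos{\left(x y \right)}
So the left-hand side equals
  - A y^{3} \cos{\left(x \right)} \cos{\left(x y \right)} - A y^{2} e^{- x} \sin{\left(x y \right)}
This must equal f(x, y) identically; expanded, f = 2 y^{3} \cos{\left(x \right)} \cos{\left(x y \right)} + 2 y^{2} e^{- x} \sin{\left(x y \right)}.
Matching coefficients of the independent functions:
  [y^{2} e^{- x} \sin{\left(x y \right)}, y^{3} \cos{\left(x \right)} \cos{\left(x y \right)}]:  - A = 2
Solving: A = -2.
Check against the point condition:
  u(1, 1) = - 2 \sin{\left(1 \right)}  ⟹  A \sin{\left(1 \right)} = - 2 \sin{\left(1 \right)}  ✓
Hence u(x, y) = - 2 \sin{\left(x y \right)}.

Answer: u(x, y) = - 2 \sin{\left(x y \right)}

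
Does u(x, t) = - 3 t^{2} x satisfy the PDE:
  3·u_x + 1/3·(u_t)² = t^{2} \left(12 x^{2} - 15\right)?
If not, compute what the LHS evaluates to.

Answer: No, the LHS evaluates to t^{2} \left(12 x^{2} - 9\right)

Derivation:
Evaluate each term of the left-hand side for u = - 3 t^{2} x.
Derivatives:
  u_x = - 3 t^{2}
  u_t = - 6 t x
Terms:
  3·u_x = - 9 t^{2}
  1/3·(u_t)² = 12 t^{2} x^{2}
Sum: LHS = t^{2} \left(12 x^{2} - 9\right)
Given right-hand side: t^{2} \left(12 x^{2} - 15\right). Difference LHS − RHS = 6 t^{2} ≠ 0, so u is not a solution.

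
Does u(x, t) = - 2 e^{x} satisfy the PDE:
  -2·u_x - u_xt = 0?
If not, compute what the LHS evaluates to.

Answer: No, the LHS evaluates to 4 e^{x}

Derivation:
Evaluate each term of the left-hand side for u = - 2 e^{x}.
Derivatives:
  u_x = - 2 e^{x}
  u_xt = 0
Terms:
  -2·u_x = 4 e^{x}
  -u_xt = 0
Sum: LHS = 4 e^{x}
Given right-hand side: 0. Difference LHS − RHS = 4 e^{x} ≠ 0, so u is not a solution.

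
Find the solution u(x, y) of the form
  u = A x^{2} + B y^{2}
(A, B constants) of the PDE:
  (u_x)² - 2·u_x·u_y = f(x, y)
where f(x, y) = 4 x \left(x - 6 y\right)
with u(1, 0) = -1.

Substitute the ansatz u = A x^{2} + B y^{2} into the left-hand side.
Derivatives of the ansatz:
  u_x = 2 A x
  u_y = 2 B y
Term by term:
  (u_x)² = 4 A^{2} x^{2}
  -2·u_x·u_y = - 8 A B x y
So the left-hand side equals
  4 A^{2} x^{2} - 8 A B x y
This must equal f(x, y) identically; expanded, f = 4 x^{2} - 24 x y.
Matching coefficients of the independent functions:
  [x^{2}]:  4 A^{2} = 4
  [x y]:  - 8 A B = -24
These equations allow (A, B) = (-1, -3) or (1, 3).
Impose the point condition(s):
  u(1, 0) = -1  ⟹  A = -1
Only A = -1, B = -3 satisfies everything.
Hence u(x, y) = - x^{2} - 3 y^{2}.

Answer: u(x, y) = - x^{2} - 3 y^{2}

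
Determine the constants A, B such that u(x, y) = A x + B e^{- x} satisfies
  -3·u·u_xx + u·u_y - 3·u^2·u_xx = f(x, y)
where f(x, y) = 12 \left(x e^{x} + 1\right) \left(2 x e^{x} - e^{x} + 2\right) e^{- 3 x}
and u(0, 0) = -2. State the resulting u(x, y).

Substitute the ansatz u = A x + B e^{- x} into the left-hand side.
Derivatives of the ansatz:
  u_xx = B e^{- x}
  u_y = 0
Term by term:
  -3·u·u_xx = - 3 A B x e^{- x} - 3 B^{2} e^{- 2 x}
  u·u_y = 0
  -3·u^2·u_xx = - 3 A^{2} B x^{2} e^{- x} - 6 A B^{2} x e^{- 2 x} - 3 B^{3} e^{- 3 x}
So the left-hand side equals
  - 3 A^{2} B x^{2} e^{- x} - 6 A B^{2} x e^{- 2 x} - 3 A B x e^{- x} - 3 B^{3} e^{- 3 x} - 3 B^{2} e^{- 2 x}
This must equal f(x, y) identically; expanded, f = 24 x^{2} e^{- x} - 12 x e^{- x} + 48 x e^{- 2 x} - 12 e^{- 2 x} + 24 e^{- 3 x}.
Matching coefficients of the independent functions:
  [x e^{- 2 x}]:  - 6 A B^{2} = 48
  [x e^{- x}]:  - 3 A B = -12
  [x^{2} e^{- x}]:  - 3 A^{2} B = 24
  [e^{- 3 x}]:  - 3 B^{3} = 24
  [e^{- 2 x}]:  - 3 B^{2} = -12
Solving: A = -2, B = -2.
Check against the point condition:
  u(0, 0) = -2  ⟹  B = -2  ✓
Hence u(x, y) = - 2 x - 2 e^{- x}.

Answer: u(x, y) = - 2 x - 2 e^{- x}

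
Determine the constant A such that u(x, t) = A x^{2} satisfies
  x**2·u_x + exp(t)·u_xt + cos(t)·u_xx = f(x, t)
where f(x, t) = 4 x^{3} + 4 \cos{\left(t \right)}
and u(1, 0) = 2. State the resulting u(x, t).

Answer: u(x, t) = 2 x^{2}

Derivation:
Substitute the ansatz u = A x^{2} into the left-hand side.
Derivatives of the ansatz:
  u_x = 2 A x
  u_xt = 0
  u_xx = 2 A
Term by term:
  x**2·u_x = 2 A x^{3}
  exp(t)·u_xt = 0
  cos(t)·u_xx = 2 A \cos{\left(t \right)}
So the left-hand side equals
  2 A x^{3} + 2 A \cos{\left(t \right)}
This must equal f(x, t) = 4 x^{3} + 4 \cos{\left(t \right)} identically.
Matching coefficients of the independent functions:
  [x^{3}, \cos{\left(t \right)}]:  2 A = 4
Solving: A = 2.
Check against the point condition:
  u(1, 0) = 2  ⟹  A = 2  ✓
Hence u(x, t) = 2 x^{2}.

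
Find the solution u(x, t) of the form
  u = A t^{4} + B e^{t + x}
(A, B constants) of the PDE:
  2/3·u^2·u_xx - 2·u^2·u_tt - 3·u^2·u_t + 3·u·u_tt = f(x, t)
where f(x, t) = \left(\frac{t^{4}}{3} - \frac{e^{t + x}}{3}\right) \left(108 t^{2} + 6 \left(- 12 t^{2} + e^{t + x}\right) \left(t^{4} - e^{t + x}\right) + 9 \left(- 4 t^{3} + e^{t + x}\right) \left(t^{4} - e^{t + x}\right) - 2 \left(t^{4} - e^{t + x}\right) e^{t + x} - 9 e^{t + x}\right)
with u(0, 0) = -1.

Substitute the ansatz u = A t^{4} + B e^{t + x} into the left-hand side.
Derivatives of the ansatz:
  u_xx = B e^{t} e^{x}
  u_tt = 12 A t^{2} + B e^{t} e^{x}
  u_t = 4 A t^{3} + B e^{t} e^{x}
Term by term:
  2/3·u^2·u_xx = \frac{2 A^{2} B t^{8} e^{t} e^{x}}{3} + \frac{4 A B^{2} t^{4} e^{2 t} e^{2 x}}{3} + \frac{2 B^{3} e^{3 t} e^{3 x}}{3}
  -2·u^2·u_tt = - 24 A^{3} t^{10} - 2 A^{2} B t^{8} e^{t} e^{x} - 48 A^{2} B t^{6} e^{t} e^{x} - 4 A B^{2} t^{4} e^{2 t} e^{2 x} - 24 A B^{2} t^{2} e^{2 t} e^{2 x} - 2 B^{3} e^{3 t} e^{3 x}
  -3·u^2·u_t = - 12 A^{3} t^{11} - 3 A^{2} B t^{8} e^{t} e^{x} - 24 A^{2} B t^{7} e^{t} e^{x} - 6 A B^{2} t^{4} e^{2 t} e^{2 x} - 12 A B^{2} t^{3} e^{2 t} e^{2 x} - 3 B^{3} e^{3 t} e^{3 x}
  3·u·u_tt = 36 A^{2} t^{6} + 3 A B t^{4} e^{t} e^{x} + 36 A B t^{2} e^{t} e^{x} + 3 B^{2} e^{2 t} e^{2 x}
So the left-hand side equals
  - 12 A^{3} t^{11} - 24 A^{3} t^{10} - \frac{13 A^{2} B t^{8} e^{t} e^{x}}{3} - 24 A^{2} B t^{7} e^{t} e^{x} - 48 A^{2} B t^{6} e^{t} e^{x} + 36 A^{2} t^{6} - \frac{26 A B^{2} t^{4} e^{2 t} e^{2 x}}{3} - 12 A B^{2} t^{3} e^{2 t} e^{2 x} - 24 A B^{2} t^{2} e^{2 t} e^{2 x} + 3 A B t^{4} e^{t} e^{x} + 36 A B t^{2} e^{t} e^{x} - \frac{13 B^{3} e^{3 t} e^{3 x}}{3} + 3 B^{2} e^{2 t} e^{2 x}
This must equal f(x, t) identically; expanded, f = - 12 t^{11} - 24 t^{10} + \frac{13 t^{8} e^{t} e^{x}}{3} + 24 t^{7} e^{t} e^{x} + 48 t^{6} e^{t} e^{x} + 36 t^{6} - \frac{26 t^{4} e^{2 t} e^{2 x}}{3} - 3 t^{4} e^{t} e^{x} - 12 t^{3} e^{2 t} e^{2 x} - 24 t^{2} e^{2 t} e^{2 x} - 36 t^{2} e^{t} e^{x} + \frac{13 e^{3 t} e^{3 x}}{3} + 3 e^{2 t} e^{2 x}.
Matching coefficients of the independent functions:
  [t^{6}]:  36 A^{2} = 36
  [t^{10}]:  - 24 A^{3} = -24
  [t^{11}]:  - 12 A^{3} = -12
  [e^{2 t} e^{2 x}]:  3 B^{2} = 3
  [e^{3 t} e^{3 x}]:  - \frac{13 B^{3}}{3} = \frac{13}{3}
  [t^{2} e^{t} e^{x}]:  36 A B = -36
  [t^{2} e^{2 t} e^{2 x}]:  - 24 A B^{2} = -24
  [t^{3} e^{2 t} e^{2 x}]:  - 12 A B^{2} = -12
  [t^{4} e^{t} e^{x}]:  3 A B = -3
  [t^{4} e^{2 t} e^{2 x}]:  - \frac{26 A B^{2}}{3} = - \frac{26}{3}
  [t^{6} e^{t} e^{x}]:  - 48 A^{2} B = 48
  [t^{7} e^{t} e^{x}]:  - 24 A^{2} B = 24
  [t^{8} e^{t} e^{x}]:  - \frac{13 A^{2} B}{3} = \frac{13}{3}
Solving: A = 1, B = -1.
Check against the point condition:
  u(0, 0) = -1  ⟹  B = -1  ✓
Hence u(x, t) = t^{4} - e^{t + x}.

Answer: u(x, t) = t^{4} - e^{t + x}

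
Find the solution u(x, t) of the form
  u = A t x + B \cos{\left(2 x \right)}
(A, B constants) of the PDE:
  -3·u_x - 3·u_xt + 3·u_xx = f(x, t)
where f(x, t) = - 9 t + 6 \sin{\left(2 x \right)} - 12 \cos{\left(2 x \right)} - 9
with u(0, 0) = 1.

Substitute the ansatz u = A t x + B \cos{\left(2 x \right)} into the left-hand side.
Derivatives of the ansatz:
  u_x = A t - 2 B \sin{\left(2 x \right)}
  u_xt = A
  u_xx = - 4 B \cos{\left(2 x \right)}
Term by term:
  -3·u_x = - 3 A t + 6 B \sin{\left(2 x \right)}
  -3·u_xt = - 3 A
  3·u_xx = - 12 B \cos{\left(2 x \right)}
So the left-hand side equals
  - 3 A t - 3 A + 6 B \sin{\left(2 x \right)} - 12 B \cos{\left(2 x \right)}
This must equal f(x, t) = - 9 t + 6 \sin{\left(2 x \right)} - 12 \cos{\left(2 x \right)} - 9 identically.
Matching coefficients of the independent functions:
  [constant term, t]:  - 3 A = -9
  [\sin{\left(2 x \right)}]:  6 B = 6
  [\cos{\left(2 x \right)}]:  - 12 B = -12
Solving: A = 3, B = 1.
Check against the point condition:
  u(0, 0) = 1  ⟹  B = 1  ✓
Hence u(x, t) = 3 t x + \cos{\left(2 x \right)}.

Answer: u(x, t) = 3 t x + \cos{\left(2 x \right)}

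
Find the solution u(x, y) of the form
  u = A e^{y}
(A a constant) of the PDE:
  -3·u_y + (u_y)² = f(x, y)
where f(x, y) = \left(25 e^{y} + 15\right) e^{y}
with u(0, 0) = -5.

Answer: u(x, y) = - 5 e^{y}

Derivation:
Substitute the ansatz u = A e^{y} into the left-hand side.
Derivatives of the ansatz:
  u_y = A e^{y}
Term by term:
  -3·u_y = - 3 A e^{y}
  (u_y)² = A^{2} e^{2 y}
So the left-hand side equals
  A^{2} e^{2 y} - 3 A e^{y}
This must equal f(x, y) = \left(25 e^{y} + 15\right) e^{y} identically.
Matching coefficients of the independent functions:
  [e^{y}]:  - 3 A = 15
  [e^{2 y}]:  A^{2} = 25
Solving: A = -5.
Check against the point condition:
  u(0, 0) = -5  ⟹  A = -5  ✓
Hence u(x, y) = - 5 e^{y}.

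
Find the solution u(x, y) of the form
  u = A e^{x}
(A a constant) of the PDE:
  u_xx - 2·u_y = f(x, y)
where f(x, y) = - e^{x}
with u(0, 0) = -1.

Substitute the ansatz u = A e^{x} into the left-hand side.
Derivatives of the ansatz:
  u_xx = A e^{x}
  u_y = 0
Term by term:
  u_xx = A e^{x}
  -2·u_y = 0
So the left-hand side equals
  A e^{x}
This must equal f(x, y) = - e^{x} identically.
Matching coefficients of the independent functions:
  [e^{x}]:  A = -1
Solving: A = -1.
Check against the point condition:
  u(0, 0) = -1  ⟹  A = -1  ✓
Hence u(x, y) = - e^{x}.

Answer: u(x, y) = - e^{x}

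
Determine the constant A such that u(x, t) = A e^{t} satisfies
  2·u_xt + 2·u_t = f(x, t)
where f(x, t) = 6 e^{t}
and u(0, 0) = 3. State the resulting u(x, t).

Answer: u(x, t) = 3 e^{t}

Derivation:
Substitute the ansatz u = A e^{t} into the left-hand side.
Derivatives of the ansatz:
  u_xt = 0
  u_t = A e^{t}
Term by term:
  2·u_xt = 0
  2·u_t = 2 A e^{t}
So the left-hand side equals
  2 A e^{t}
This must equal f(x, t) = 6 e^{t} identically.
Matching coefficients of the independent functions:
  [e^{t}]:  2 A = 6
Solving: A = 3.
Check against the point condition:
  u(0, 0) = 3  ⟹  A = 3  ✓
Hence u(x, t) = 3 e^{t}.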